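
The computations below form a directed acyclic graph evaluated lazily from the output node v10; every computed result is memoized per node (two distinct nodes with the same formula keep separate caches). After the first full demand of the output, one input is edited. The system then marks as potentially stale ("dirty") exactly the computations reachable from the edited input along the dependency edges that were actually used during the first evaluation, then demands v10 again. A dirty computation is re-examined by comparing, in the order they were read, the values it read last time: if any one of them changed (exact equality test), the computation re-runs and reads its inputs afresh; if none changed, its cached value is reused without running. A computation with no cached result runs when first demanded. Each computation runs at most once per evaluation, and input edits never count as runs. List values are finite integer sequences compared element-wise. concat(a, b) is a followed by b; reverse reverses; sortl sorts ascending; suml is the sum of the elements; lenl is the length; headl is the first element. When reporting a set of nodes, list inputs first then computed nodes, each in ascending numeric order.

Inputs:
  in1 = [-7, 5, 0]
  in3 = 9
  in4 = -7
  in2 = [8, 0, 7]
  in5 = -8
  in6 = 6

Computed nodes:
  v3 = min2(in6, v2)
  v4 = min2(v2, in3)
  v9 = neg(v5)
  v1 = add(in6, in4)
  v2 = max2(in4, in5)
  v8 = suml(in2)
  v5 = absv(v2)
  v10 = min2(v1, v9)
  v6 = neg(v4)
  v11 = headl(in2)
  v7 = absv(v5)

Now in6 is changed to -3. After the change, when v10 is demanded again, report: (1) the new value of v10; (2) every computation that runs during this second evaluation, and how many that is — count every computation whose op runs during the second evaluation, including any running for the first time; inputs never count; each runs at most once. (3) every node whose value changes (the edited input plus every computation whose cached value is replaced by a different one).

First demand of the output computes:
  v1 = add(6, -7) = -1
  v2 = max2(-7, -8) = -7
  v5 = absv(-7) = 7
  v9 = neg(7) = -7
  v10 = min2(-1, -7) = -7

After the edit, cleaning proceeds:
  v1: a read changed (in6 6->-3) — executes, giving -10.
  v10: a read changed (v1 -1->-10) — executes, giving -10.

Demanding v10 again yields -10.
2 computations run: v1, v10.
The nodes whose values change: in6, v1, v10.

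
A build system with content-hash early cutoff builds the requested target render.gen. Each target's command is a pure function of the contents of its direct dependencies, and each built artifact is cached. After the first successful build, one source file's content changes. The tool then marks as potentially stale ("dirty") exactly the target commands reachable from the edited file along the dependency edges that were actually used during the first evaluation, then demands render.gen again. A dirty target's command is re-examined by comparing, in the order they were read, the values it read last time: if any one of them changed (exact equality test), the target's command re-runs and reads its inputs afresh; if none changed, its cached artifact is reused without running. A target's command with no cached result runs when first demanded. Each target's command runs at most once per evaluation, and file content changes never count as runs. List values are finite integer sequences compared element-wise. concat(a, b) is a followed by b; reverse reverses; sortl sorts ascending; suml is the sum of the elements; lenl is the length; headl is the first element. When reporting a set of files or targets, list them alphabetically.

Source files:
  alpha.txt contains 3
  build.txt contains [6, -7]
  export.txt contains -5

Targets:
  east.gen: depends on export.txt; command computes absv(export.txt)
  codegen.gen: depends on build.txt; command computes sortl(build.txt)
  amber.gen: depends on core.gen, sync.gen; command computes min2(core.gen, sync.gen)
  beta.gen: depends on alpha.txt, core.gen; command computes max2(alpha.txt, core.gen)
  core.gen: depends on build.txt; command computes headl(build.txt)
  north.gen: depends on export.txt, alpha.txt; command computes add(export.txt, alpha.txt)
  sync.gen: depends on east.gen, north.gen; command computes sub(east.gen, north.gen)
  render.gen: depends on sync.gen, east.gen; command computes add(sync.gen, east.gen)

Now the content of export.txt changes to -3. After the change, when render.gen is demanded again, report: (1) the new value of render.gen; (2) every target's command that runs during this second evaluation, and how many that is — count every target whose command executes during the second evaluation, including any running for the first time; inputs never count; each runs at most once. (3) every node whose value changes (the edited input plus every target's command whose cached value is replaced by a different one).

New value of render.gen: 6.
Target commands that run: east.gen, north.gen, render.gen, sync.gen — 4 in total.
Values that change: east.gen, export.txt, north.gen, render.gen, sync.gen.

First evaluation (everything demanded from the output):
  east.gen = absv(-5) = 5
  north.gen = add(-5, 3) = -2
  sync.gen = sub(5, -2) = 7
  render.gen = add(7, 5) = 12

Propagation after the edit:
  east.gen: runs — export.txt -5->-3; result 3.
  north.gen: runs — export.txt -5->-3; result 0.
  sync.gen: runs — east.gen 5->3; north.gen -2->0; result 3.
  render.gen: runs — sync.gen 7->3; east.gen 5->3; result 6.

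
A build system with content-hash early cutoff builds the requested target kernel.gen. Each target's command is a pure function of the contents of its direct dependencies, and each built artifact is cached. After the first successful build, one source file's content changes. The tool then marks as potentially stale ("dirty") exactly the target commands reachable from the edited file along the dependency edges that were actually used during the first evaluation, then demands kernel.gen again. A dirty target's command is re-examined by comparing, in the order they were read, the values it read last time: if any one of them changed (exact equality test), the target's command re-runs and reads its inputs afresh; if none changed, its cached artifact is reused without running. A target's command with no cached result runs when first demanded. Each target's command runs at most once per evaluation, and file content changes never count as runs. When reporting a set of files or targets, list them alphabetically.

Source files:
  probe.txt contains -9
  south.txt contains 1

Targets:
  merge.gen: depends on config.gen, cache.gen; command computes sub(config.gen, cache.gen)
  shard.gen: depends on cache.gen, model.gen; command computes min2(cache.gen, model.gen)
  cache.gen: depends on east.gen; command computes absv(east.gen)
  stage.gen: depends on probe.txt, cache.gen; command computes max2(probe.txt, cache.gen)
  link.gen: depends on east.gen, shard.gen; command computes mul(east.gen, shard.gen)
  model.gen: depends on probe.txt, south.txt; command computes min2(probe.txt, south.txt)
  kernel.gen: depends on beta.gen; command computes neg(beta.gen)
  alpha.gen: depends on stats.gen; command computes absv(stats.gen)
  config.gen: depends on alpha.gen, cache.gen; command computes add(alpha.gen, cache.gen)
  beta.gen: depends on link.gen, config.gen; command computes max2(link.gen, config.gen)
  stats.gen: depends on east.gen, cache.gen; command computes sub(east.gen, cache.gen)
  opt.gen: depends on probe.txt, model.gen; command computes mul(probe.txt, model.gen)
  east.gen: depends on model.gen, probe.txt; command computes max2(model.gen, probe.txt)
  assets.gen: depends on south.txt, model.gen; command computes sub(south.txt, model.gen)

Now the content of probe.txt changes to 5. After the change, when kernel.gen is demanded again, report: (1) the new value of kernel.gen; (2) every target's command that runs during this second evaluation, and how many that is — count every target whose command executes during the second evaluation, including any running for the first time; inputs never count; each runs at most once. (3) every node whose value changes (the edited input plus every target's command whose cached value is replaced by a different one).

New value of kernel.gen: -5.
Target commands that run: alpha.gen, beta.gen, cache.gen, config.gen, east.gen, kernel.gen, link.gen, model.gen, shard.gen, stats.gen — 10 in total.
Values that change: alpha.gen, beta.gen, cache.gen, config.gen, east.gen, kernel.gen, link.gen, model.gen, probe.txt, shard.gen, stats.gen.

First evaluation (everything demanded from the output):
  model.gen = min2(-9, 1) = -9
  east.gen = max2(-9, -9) = -9
  cache.gen = absv(-9) = 9
  shard.gen = min2(9, -9) = -9
  link.gen = mul(-9, -9) = 81
  stats.gen = sub(-9, 9) = -18
  alpha.gen = absv(-18) = 18
  config.gen = add(18, 9) = 27
  beta.gen = max2(81, 27) = 81
  kernel.gen = neg(81) = -81

Propagation after the edit:
  model.gen: runs — probe.txt -9->5; result 1.
  east.gen: runs — model.gen -9->1; probe.txt -9->5; result 5.
  cache.gen: runs — east.gen -9->5; result 5.
  shard.gen: runs — cache.gen 9->5; model.gen -9->1; result 1.
  link.gen: runs — east.gen -9->5; shard.gen -9->1; result 5.
  stats.gen: runs — east.gen -9->5; cache.gen 9->5; result 0.
  alpha.gen: runs — stats.gen -18->0; result 0.
  config.gen: runs — alpha.gen 18->0; cache.gen 9->5; result 5.
  beta.gen: runs — link.gen 81->5; config.gen 27->5; result 5.
  kernel.gen: runs — beta.gen 81->5; result -5.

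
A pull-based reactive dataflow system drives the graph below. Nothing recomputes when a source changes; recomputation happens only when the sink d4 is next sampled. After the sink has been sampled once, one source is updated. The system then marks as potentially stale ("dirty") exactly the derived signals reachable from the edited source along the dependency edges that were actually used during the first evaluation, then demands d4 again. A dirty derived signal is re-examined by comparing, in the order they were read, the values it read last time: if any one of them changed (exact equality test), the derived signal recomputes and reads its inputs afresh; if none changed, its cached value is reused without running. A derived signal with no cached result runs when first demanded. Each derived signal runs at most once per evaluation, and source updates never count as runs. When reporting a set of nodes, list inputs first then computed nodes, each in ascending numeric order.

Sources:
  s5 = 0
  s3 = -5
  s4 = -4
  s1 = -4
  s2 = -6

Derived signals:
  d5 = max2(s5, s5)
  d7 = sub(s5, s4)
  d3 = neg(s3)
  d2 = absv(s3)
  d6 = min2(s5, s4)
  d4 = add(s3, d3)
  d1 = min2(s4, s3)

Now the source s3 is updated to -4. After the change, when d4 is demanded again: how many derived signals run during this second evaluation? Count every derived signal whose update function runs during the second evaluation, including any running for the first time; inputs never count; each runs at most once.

First evaluation (everything demanded from the output):
  d3 = neg(-5) = 5
  d4 = add(-5, 5) = 0

Propagation after the edit:
  d3: runs — s3 -5->-4; result 4.
  d4: runs — s3 -5->-4; d3 5->4; result 0 (same value as before).

Derived signals that run: d3, d4 — 2 in total.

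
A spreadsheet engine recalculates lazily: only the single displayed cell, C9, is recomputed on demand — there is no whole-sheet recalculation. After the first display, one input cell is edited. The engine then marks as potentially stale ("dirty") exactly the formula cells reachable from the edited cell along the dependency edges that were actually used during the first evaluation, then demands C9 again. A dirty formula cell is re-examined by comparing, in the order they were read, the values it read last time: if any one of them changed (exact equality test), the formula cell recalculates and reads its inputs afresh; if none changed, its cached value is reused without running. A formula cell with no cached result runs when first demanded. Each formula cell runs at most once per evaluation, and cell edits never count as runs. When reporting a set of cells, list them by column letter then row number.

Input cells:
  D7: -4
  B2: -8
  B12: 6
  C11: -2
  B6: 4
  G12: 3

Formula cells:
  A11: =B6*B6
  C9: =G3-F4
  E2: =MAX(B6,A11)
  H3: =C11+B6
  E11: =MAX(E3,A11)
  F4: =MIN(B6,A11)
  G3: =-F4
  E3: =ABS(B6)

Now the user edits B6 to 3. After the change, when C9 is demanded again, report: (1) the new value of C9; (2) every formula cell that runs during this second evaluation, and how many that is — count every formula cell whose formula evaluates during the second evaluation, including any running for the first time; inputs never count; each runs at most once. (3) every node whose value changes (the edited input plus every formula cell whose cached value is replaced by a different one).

New value of C9: -6.
Formula cells that run: A11, C9, F4, G3 — 4 in total.
Values that change: A11, B6, C9, F4, G3.

First evaluation (everything demanded from the output):
  A11 = 4 * 4 = 16
  F4 = MIN(4, 16) = 4
  G3 = -(4) = -4
  C9 = -4 - 4 = -8

Propagation after the edit:
  A11: runs — B6 4->3; B6 4->3; result 9.
  F4: runs — B6 4->3; A11 16->9; result 3.
  G3: runs — F4 4->3; result -3.
  C9: runs — G3 -4->-3; F4 4->3; result -6.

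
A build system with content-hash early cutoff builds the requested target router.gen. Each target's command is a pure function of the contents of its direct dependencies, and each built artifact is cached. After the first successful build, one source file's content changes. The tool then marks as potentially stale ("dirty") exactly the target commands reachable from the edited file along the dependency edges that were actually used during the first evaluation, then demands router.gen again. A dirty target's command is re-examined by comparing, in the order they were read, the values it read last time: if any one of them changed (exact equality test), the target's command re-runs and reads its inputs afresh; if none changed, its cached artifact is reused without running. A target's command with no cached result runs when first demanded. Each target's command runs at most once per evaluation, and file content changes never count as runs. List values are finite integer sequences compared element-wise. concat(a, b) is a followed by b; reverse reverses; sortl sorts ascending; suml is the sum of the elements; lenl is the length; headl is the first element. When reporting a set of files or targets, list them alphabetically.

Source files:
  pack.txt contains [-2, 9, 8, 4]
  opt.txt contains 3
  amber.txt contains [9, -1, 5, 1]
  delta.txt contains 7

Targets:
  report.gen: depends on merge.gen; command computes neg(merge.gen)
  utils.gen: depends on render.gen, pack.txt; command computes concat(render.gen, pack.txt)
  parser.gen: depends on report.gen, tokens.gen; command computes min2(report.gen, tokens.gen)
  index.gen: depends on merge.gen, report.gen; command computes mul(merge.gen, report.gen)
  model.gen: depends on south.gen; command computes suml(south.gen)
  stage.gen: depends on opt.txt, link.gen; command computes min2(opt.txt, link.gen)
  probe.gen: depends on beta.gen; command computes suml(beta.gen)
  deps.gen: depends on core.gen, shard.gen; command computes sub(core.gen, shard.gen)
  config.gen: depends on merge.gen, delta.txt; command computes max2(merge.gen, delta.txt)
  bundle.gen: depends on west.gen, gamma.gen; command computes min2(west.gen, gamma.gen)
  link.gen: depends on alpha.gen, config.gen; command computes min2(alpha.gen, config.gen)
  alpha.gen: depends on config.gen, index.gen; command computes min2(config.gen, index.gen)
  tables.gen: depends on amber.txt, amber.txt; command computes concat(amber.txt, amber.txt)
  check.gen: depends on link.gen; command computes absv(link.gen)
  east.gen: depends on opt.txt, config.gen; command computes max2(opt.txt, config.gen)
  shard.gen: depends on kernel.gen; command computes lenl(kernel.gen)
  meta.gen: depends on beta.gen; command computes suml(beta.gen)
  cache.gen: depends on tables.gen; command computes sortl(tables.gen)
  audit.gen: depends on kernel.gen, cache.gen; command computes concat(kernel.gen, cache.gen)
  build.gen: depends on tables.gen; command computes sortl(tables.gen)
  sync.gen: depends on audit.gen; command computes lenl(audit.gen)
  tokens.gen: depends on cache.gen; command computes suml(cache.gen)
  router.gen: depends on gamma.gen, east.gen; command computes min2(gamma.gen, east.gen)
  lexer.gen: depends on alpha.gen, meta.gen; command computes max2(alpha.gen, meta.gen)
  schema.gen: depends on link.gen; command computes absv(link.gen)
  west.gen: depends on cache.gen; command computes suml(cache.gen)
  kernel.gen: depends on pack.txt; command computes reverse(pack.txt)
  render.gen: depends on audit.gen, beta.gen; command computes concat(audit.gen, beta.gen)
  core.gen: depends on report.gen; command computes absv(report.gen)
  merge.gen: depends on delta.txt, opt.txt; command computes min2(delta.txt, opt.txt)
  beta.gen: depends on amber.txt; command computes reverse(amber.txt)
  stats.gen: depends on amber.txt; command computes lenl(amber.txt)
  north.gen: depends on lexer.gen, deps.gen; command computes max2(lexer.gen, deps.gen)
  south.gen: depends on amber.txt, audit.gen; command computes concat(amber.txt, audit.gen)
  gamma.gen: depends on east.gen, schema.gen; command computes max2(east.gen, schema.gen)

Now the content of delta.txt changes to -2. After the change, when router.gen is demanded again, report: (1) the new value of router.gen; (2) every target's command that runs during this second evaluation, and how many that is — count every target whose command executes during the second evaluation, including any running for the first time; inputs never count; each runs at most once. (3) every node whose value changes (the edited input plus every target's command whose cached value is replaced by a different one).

First evaluation (everything demanded from the output):
  merge.gen = min2(7, 3) = 3
  config.gen = max2(3, 7) = 7
  east.gen = max2(3, 7) = 7
  report.gen = neg(3) = -3
  index.gen = mul(3, -3) = -9
  alpha.gen = min2(7, -9) = -9
  link.gen = min2(-9, 7) = -9
  schema.gen = absv(-9) = 9
  gamma.gen = max2(7, 9) = 9
  router.gen = min2(9, 7) = 7

Propagation after the edit:
  merge.gen: runs — delta.txt 7->-2; result -2.
  config.gen: runs — merge.gen 3->-2; delta.txt 7->-2; result -2.
  east.gen: runs — config.gen 7->-2; result 3.
  report.gen: runs — merge.gen 3->-2; result 2.
  index.gen: runs — merge.gen 3->-2; report.gen -3->2; result -4.
  alpha.gen: runs — config.gen 7->-2; index.gen -9->-4; result -4.
  link.gen: runs — alpha.gen -9->-4; config.gen 7->-2; result -4.
  schema.gen: runs — link.gen -9->-4; result 4.
  gamma.gen: runs — east.gen 7->3; schema.gen 9->4; result 4.
  router.gen: runs — gamma.gen 9->4; east.gen 7->3; result 3.

New value of router.gen: 3.
Target commands that run: alpha.gen, config.gen, east.gen, gamma.gen, index.gen, link.gen, merge.gen, report.gen, router.gen, schema.gen — 10 in total.
Values that change: alpha.gen, config.gen, delta.txt, east.gen, gamma.gen, index.gen, link.gen, merge.gen, report.gen, router.gen, schema.gen.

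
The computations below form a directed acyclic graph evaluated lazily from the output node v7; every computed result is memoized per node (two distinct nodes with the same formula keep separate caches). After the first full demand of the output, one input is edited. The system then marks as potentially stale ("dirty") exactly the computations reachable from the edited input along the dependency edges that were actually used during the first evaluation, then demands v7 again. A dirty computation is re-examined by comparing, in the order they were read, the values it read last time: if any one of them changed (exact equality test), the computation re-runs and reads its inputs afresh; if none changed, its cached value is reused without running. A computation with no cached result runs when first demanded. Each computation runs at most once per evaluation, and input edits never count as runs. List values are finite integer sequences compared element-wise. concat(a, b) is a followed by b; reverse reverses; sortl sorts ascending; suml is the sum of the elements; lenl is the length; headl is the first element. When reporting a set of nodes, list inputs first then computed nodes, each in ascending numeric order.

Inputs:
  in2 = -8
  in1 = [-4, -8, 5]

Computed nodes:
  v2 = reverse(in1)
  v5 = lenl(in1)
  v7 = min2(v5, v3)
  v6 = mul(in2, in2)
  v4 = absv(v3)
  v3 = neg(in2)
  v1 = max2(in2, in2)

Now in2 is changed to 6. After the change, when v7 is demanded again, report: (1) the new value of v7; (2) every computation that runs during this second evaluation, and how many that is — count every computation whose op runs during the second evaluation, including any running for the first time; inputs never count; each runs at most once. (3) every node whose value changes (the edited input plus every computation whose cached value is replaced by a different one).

First demand of the output computes:
  v3 = neg(-8) = 8
  v5 = lenl([-4, -8, 5]) = 3
  v7 = min2(3, 8) = 3

After the edit, cleaning proceeds:
  v3: a read changed (in2 -8->6) — executes, giving -6.
  v7: a read changed (v3 8->-6) — executes, giving -6.

Demanding v7 again yields -6.
2 computations run: v3, v7.
The nodes whose values change: in2, v3, v7.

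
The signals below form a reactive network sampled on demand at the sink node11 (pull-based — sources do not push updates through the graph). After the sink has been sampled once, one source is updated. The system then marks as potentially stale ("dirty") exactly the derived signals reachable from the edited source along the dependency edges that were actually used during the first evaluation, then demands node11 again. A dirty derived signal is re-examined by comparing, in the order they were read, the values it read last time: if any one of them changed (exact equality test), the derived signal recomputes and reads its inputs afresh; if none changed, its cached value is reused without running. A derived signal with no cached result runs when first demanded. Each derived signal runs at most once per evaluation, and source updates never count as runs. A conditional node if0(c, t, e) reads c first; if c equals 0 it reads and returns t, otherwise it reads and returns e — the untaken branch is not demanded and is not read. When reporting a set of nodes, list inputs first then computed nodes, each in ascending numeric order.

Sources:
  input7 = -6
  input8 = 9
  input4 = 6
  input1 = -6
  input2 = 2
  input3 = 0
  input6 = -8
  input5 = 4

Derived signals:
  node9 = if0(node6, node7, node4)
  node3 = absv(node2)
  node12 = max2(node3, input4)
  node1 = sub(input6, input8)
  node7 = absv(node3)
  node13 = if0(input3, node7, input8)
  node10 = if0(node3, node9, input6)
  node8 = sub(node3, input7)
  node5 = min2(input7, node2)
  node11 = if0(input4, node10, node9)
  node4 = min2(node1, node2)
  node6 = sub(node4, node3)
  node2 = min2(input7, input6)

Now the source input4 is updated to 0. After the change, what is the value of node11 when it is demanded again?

Initial pass — values computed on the first demand:
  node1 = sub(-8, 9) = -17
  node2 = min2(-6, -8) = -8
  node3 = absv(-8) = 8
  node4 = min2(-17, -8) = -17
  node6 = sub(-17, 8) = -25
  node9 = if0(node6=-25 -> else branch node4) = -17
  node11 = if0(input4=6 -> else branch node9) = -17

Second demand — change propagation:
  node10: newly demanded (no cache) — executes and yields -8.
  node11: re-runs because input4 6->0; new result -8.

The important point: the flipped condition pulls in fresh nodes; node10 runs for the first time.

node11 now evaluates to -8.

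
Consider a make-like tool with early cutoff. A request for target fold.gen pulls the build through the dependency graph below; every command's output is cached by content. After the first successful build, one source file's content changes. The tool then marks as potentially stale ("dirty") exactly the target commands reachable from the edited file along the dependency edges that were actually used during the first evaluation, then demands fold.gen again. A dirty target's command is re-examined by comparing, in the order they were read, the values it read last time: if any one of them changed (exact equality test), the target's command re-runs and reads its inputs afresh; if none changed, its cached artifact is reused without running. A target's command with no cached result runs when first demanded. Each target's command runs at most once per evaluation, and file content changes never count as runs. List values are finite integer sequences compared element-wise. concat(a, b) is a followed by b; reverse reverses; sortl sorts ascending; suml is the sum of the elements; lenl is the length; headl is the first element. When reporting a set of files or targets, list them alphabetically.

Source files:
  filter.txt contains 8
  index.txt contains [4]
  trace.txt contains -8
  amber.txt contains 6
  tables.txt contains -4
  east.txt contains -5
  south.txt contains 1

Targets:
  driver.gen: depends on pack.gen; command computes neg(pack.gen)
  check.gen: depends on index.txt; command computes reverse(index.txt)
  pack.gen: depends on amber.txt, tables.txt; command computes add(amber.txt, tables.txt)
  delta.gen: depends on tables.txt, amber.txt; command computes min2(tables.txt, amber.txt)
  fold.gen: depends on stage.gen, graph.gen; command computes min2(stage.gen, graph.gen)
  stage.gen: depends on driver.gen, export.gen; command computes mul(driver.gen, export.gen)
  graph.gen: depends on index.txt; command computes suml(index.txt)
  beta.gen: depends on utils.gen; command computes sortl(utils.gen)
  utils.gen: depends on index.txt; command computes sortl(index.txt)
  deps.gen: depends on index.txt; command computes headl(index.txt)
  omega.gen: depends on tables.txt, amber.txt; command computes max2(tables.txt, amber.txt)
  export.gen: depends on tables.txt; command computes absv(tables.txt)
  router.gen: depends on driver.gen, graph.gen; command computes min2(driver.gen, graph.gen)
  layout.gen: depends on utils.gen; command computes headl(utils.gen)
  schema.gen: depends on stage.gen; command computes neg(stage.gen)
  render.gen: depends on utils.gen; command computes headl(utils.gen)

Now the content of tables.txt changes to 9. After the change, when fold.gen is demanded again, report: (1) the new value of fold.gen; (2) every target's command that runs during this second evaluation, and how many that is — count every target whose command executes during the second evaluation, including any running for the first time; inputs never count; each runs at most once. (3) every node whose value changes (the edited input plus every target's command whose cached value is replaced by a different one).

Demanding fold.gen again yields -135.
5 target commands run: driver.gen, export.gen, fold.gen, pack.gen, stage.gen.
The nodes whose values change: driver.gen, export.gen, fold.gen, pack.gen, stage.gen, tables.txt.

First demand of the output computes:
  export.gen = absv(-4) = 4
  graph.gen = suml([4]) = 4
  pack.gen = add(6, -4) = 2
  driver.gen = neg(2) = -2
  stage.gen = mul(-2, 4) = -8
  fold.gen = min2(-8, 4) = -8

After the edit, cleaning proceeds:
  export.gen: a read changed (tables.txt -4->9) — executes, giving 9.
  pack.gen: a read changed (tables.txt -4->9) — executes, giving 15.
  driver.gen: a read changed (pack.gen 2->15) — executes, giving -15.
  stage.gen: a read changed (driver.gen -2->-15; export.gen 4->9) — executes, giving -135.
  fold.gen: a read changed (stage.gen -8->-135) — executes, giving -135.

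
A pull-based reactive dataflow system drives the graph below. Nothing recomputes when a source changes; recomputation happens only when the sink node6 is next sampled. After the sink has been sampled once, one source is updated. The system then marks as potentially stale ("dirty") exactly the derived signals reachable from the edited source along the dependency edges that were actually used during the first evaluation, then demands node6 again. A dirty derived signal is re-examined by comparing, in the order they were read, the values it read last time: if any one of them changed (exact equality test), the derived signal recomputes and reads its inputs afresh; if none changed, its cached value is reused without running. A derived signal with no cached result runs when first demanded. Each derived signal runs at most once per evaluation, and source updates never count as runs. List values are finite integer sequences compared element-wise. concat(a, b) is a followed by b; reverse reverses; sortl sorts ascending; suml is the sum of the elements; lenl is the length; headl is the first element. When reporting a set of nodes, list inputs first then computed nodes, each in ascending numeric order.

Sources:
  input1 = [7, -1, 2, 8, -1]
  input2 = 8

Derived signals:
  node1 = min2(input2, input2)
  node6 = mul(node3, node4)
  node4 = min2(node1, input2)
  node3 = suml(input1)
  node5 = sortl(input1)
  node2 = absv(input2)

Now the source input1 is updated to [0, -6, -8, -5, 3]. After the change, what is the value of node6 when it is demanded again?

New value of node6: -128.

First evaluation (everything demanded from the output):
  node1 = min2(8, 8) = 8
  node3 = suml([7, -1, 2, 8, -1]) = 15
  node4 = min2(8, 8) = 8
  node6 = mul(15, 8) = 120

Propagation after the edit:
  node3: runs — input1 [7, -1, 2, 8, -1]->[0, -6, -8, -5, 3]; result -16.
  node6: runs — node3 15->-16; result -128.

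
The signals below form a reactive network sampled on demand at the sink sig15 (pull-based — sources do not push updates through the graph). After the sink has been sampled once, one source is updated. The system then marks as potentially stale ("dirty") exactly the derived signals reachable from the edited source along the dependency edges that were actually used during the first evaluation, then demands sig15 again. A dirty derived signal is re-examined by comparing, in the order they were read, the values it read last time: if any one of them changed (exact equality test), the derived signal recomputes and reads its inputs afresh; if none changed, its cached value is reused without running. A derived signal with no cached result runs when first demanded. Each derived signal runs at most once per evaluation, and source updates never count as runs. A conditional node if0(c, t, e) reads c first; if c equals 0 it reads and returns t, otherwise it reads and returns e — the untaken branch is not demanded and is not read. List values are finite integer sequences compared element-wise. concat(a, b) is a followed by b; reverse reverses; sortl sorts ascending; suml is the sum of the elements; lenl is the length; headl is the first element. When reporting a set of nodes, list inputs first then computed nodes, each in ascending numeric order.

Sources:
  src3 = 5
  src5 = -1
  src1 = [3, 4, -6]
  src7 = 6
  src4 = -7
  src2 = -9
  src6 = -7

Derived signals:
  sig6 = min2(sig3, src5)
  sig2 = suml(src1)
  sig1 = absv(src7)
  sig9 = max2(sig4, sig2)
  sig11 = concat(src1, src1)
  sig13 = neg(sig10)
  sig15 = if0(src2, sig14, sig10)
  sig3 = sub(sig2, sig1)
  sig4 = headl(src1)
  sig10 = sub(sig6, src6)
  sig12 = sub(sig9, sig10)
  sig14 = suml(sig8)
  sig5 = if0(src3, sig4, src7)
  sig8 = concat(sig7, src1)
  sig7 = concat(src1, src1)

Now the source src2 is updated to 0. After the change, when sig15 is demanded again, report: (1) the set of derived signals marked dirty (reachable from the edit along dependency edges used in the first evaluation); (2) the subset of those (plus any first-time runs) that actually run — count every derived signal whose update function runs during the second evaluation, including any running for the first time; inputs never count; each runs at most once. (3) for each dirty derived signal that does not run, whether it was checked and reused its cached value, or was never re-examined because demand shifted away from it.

Dirty set: sig15.
Run set: sig7, sig8, sig14, sig15 (4 run).
All dirty derived signals ended up running.
The important point: the flipped condition pulls in fresh nodes; sig7, sig8, sig14 run for the first time.

Initial pass — values computed on the first demand:
  sig1 = absv(6) = 6
  sig2 = suml([3, 4, -6]) = 1
  sig3 = sub(1, 6) = -5
  sig6 = min2(-5, -1) = -5
  sig10 = sub(-5, -7) = 2
  sig15 = if0(src2=-9 -> else branch sig10) = 2

Second demand — change propagation:
  sig7: newly demanded (no cache) — executes and yields [3, 4, -6, 3, 4, -6].
  sig8: newly demanded (no cache) — executes and yields [3, 4, -6, 3, 4, -6, 3, 4, -6].
  sig14: newly demanded (no cache) — executes and yields 3.
  sig15: re-runs because src2 -9->0; new result 3.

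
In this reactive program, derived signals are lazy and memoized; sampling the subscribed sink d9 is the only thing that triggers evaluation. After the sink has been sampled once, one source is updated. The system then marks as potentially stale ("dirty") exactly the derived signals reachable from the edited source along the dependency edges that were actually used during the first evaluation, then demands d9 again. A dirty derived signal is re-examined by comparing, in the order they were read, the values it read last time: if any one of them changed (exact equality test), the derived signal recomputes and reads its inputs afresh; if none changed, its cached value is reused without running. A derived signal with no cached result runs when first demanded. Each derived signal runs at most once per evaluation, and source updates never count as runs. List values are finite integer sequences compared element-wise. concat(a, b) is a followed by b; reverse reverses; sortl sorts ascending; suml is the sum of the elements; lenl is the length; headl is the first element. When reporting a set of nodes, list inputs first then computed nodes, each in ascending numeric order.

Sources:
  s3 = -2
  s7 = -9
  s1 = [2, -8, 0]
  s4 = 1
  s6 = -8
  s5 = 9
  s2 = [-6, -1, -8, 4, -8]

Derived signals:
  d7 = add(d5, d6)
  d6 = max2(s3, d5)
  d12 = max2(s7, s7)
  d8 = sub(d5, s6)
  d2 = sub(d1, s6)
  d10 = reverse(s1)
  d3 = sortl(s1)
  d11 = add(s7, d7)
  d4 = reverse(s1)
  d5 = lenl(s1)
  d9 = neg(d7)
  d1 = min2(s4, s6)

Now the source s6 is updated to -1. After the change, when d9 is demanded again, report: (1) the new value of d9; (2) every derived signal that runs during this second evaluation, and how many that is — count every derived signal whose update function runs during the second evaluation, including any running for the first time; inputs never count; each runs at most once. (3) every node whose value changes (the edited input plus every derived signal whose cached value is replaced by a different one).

Demanding d9 again yields -6.
0 derived signals run: none.
The nodes whose values change: s6.
Note the shortcut — s6 feeds only undemanded nodes, so no recomputation happens.

First demand of the output computes:
  d5 = lenl([2, -8, 0]) = 3
  d6 = max2(-2, 3) = 3
  d7 = add(3, 3) = 6
  d9 = neg(6) = -6

After the edit, cleaning proceeds:
  s6 only reaches undemanded nodes; the second demand re-runs nothing.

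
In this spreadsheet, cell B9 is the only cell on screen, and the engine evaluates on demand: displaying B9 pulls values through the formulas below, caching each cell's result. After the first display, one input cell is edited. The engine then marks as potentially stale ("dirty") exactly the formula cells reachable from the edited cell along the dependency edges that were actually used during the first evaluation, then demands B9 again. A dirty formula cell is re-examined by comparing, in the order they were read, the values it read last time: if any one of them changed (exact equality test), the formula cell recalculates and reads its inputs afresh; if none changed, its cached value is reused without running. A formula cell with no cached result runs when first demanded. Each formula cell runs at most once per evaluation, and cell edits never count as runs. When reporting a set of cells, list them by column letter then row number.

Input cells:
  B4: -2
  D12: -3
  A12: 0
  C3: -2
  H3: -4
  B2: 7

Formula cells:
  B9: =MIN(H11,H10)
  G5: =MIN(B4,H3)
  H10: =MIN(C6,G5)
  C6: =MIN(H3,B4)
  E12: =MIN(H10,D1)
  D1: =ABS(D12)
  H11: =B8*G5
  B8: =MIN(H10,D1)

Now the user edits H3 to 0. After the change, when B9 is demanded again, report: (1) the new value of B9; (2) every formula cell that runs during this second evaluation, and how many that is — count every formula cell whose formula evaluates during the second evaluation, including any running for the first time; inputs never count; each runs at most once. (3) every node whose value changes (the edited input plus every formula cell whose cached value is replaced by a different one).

Initial pass — values computed on the first demand:
  C6 = MIN(-4, -2) = -4
  D1 = ABS(-3) = 3
  G5 = MIN(-2, -4) = -4
  H10 = MIN(-4, -4) = -4
  B8 = MIN(-4, 3) = -4
  H11 = -4 * -4 = 16
  B9 = MIN(16, -4) = -4

Second demand — change propagation:
  C6: re-runs because H3 -4->0; new result -2.
  G5: re-runs because H3 -4->0; new result -2.
  H10: re-runs because C6 -4->-2; G5 -4->-2; new result -2.
  B8: re-runs because H10 -4->-2; new result -2.
  H11: re-runs because B8 -4->-2; G5 -4->-2; new result 4.
  B9: re-runs because H11 16->4; H10 -4->-2; new result -2.

B9 now evaluates to -2.
Run set: B8, B9, C6, G5, H10, H11 (6 run).
Changed values: B8, B9, C6, G5, H3, H10, H11.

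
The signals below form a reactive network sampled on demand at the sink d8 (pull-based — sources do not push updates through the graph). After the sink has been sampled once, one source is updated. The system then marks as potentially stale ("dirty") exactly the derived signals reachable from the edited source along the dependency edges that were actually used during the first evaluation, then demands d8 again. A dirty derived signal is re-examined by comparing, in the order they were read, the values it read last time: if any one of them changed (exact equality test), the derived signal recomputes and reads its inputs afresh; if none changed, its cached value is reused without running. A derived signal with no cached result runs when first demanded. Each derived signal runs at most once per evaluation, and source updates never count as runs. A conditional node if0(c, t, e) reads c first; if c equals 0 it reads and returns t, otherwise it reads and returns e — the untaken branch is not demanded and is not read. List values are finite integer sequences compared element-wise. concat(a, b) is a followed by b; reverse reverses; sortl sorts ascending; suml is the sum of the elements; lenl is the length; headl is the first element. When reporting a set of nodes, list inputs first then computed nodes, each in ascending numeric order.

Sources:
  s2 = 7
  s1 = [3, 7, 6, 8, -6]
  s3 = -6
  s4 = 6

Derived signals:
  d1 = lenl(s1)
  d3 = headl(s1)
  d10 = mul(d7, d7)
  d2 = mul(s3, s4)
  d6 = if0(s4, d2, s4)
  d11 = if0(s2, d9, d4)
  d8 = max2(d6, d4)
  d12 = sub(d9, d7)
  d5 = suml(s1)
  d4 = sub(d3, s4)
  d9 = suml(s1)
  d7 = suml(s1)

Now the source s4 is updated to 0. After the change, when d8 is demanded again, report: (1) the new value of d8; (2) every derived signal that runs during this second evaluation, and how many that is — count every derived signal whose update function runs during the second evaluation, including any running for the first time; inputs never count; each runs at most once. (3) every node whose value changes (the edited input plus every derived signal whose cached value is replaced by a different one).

Initial pass — values computed on the first demand:
  d3 = headl([3, 7, 6, 8, -6]) = 3
  d4 = sub(3, 6) = -3
  d6 = if0(s4=6 -> else branch s4) = 6
  d8 = max2(6, -3) = 6

Second demand — change propagation:
  d2: newly demanded (no cache) — executes and yields 0.
  d4: re-runs because s4 6->0; new result 3.
  d6: re-runs because s4 6->0; s4 6->0; new result 0.
  d8: re-runs because d6 6->0; d4 -3->3; new result 3.

The important point: the flipped condition pulls in fresh nodes; d2 runs for the first time.

d8 now evaluates to 3.
Run set: d2, d4, d6, d8 (4 run).
Changed values: s4, d4, d6, d8.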